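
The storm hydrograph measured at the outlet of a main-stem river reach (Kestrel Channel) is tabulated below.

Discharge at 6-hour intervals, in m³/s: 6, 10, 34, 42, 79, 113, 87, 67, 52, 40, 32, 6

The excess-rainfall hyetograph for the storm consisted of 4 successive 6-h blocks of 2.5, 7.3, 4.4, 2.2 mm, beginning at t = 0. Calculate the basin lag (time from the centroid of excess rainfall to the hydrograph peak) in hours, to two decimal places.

t_L ≈ 18.70 h

Centroid of excess rainfall: t_c = Σ P_i·t̄_i / ΣP_i = 11.3049 h (block centres at 3, 9, 15, 21 h).
Hydrograph peak occurs at t = 30 h, so basin lag t_L = 30 − 11.3049 = 18.70 h.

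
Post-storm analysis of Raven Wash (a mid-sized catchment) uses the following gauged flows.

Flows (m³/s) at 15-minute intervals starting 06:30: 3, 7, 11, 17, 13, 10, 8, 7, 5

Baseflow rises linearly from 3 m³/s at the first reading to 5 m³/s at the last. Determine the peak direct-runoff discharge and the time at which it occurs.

Subtracting baseflow gives direct-runoff ordinates: 0.00, 3.75, 7.50, 13.25, 9.00, 5.75, 3.50, 2.25, 0.00 m³/s.
The maximum is 13.25 m³/s, occurring at the reading for t = 07:15.

Q_p = 13.25 m³/s at t = 07:15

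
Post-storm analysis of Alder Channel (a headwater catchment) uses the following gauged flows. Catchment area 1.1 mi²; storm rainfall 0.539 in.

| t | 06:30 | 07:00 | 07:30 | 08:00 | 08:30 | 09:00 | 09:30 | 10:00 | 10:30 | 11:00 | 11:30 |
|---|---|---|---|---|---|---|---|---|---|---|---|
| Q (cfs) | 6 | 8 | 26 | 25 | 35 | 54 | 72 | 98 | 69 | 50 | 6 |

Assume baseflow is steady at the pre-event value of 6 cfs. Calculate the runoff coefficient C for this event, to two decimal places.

ΣQ_DR = 383.0 cfs; V = ΣQ_DR·Δt = 6.894 × 10^5 ft³.
Runoff depth d = V / A = 0.2698 in.
C = d / P = 0.2698 / 0.539 = 0.50.

C ≈ 0.50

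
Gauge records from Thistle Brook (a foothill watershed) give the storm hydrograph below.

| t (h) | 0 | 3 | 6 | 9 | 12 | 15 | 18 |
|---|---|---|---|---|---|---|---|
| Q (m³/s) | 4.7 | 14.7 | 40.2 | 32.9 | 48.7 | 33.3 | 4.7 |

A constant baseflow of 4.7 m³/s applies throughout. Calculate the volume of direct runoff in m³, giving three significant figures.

Direct-runoff ordinates (Q − Q_b): 0.0, 10.0, 35.5, 28.2, 44.0, 28.6, 0.0 m³/s.
ΣQ_DR = 146.3 m³/s.
With Δt = 3 h = 10800 s, V = ΣQ_DR · Δt = 146.3 × 10800 = 1.58 × 10^6 m³.

V ≈ 1.58 × 10^6 m³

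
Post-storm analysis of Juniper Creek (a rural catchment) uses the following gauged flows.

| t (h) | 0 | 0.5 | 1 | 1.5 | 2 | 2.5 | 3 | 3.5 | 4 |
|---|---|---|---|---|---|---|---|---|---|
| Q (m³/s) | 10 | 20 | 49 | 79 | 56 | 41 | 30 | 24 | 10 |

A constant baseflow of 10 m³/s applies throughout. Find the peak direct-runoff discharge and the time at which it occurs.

Subtracting baseflow gives direct-runoff ordinates: 0.0, 10.0, 39.0, 69.0, 46.0, 31.0, 20.0, 14.0, 0.0 m³/s.
The maximum is 69.0 m³/s, occurring at the reading for t = 1.5 h.

Q_p = 69.0 m³/s at t = 1.5 h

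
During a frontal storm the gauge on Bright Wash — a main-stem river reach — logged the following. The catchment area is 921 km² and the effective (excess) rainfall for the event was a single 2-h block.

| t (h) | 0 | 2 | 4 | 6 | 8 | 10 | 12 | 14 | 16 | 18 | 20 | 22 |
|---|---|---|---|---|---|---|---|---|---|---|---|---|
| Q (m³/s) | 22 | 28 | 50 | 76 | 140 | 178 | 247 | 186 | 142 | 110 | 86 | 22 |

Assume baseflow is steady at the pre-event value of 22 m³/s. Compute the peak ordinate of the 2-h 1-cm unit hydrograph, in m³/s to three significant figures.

Direct runoff: 0.0, 6.0, 28.0, 54.0, 118.0, 156.0, 225.0, 164.0, 120.0, 88.0, 64.0, 0.0 m³/s; ΣQ_DR = 1023 m³/s, peak = 225.0 m³/s.
Runoff depth d = ΣQ_DR·Δt / A = 1023 × 7200 / (921 km²) = 7.997 mm.
The 1-cm UH is the DRH scaled by (10 mm)/d, so U_p = 225.0 × 10/7.997 = 281 m³/s.

U_p ≈ 281 m³/s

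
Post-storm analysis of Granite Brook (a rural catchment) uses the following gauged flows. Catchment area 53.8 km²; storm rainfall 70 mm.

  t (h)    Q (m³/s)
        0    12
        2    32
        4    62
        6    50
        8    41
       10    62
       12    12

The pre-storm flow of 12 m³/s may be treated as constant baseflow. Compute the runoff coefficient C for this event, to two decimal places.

C ≈ 0.36

ΣQ_DR = 187.0 m³/s; V = ΣQ_DR·Δt = 1.346 × 10^6 m³.
Runoff depth d = V / A = 25.03 mm.
C = d / P = 25.03 / 70 = 0.36.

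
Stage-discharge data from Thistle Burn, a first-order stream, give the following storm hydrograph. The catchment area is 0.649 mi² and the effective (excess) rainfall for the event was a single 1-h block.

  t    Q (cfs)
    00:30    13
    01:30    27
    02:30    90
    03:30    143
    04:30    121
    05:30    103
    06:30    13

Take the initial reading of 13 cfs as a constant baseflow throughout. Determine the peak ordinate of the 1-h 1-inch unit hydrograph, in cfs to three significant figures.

Direct runoff: 0.0, 14.0, 77.0, 130.0, 108.0, 90.0, 0.0 cfs; ΣQ_DR = 419.0 cfs, peak = 130.0 cfs.
Runoff depth d = ΣQ_DR·Δt / A = 419.0 × 3600 / (0.649 mi²) = 1.000 in.
The 1-inch UH is the DRH scaled by (1 in)/d, so U_p = 130.0 × 1/1.000 = 130 cfs.

U_p ≈ 130 cfs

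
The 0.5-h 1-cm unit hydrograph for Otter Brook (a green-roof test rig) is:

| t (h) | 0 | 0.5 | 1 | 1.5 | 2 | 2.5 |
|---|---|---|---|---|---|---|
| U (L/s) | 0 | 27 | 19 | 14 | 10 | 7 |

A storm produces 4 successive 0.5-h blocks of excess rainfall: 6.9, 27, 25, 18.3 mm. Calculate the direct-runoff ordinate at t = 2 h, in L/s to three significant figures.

By discrete convolution, Q_j = Σ (P_i / 10 mm) · U_{j−i}.
At t = 2 h (j=4): Q = (6.9/10)·10 + (27/10)·14 + (25/10)·19 + (18.3/10)·27 = 142 L/s.

Q ≈ 142 L/s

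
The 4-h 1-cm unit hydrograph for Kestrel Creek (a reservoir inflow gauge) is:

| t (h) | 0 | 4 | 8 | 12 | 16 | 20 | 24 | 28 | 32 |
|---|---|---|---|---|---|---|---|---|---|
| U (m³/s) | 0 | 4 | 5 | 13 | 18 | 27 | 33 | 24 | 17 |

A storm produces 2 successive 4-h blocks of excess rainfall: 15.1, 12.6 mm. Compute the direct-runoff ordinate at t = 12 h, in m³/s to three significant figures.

Q ≈ 25.9 m³/s

By discrete convolution, Q_j = Σ (P_i / 10 mm) · U_{j−i}.
At t = 12 h (j=3): Q = (15.1/10)·13 + (12.6/10)·5 = 25.9 m³/s.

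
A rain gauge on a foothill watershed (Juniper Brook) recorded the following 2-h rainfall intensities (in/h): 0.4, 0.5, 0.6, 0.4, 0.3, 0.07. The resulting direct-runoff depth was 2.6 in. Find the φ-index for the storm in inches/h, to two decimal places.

φ ≈ 0.18 in/h

Only the 5 blocks with intensity above φ contribute runoff: 0.4, 0.5, 0.6, 0.4, 0.3 in/h.
Σ(I−φ)·Δt = d  ⇒  (0.4+0.5+0.6+0.4+0.3 − 5φ)·2 = 2.6
φ = (2.200 − 2.6/2) / 5 = 0.18 in/h.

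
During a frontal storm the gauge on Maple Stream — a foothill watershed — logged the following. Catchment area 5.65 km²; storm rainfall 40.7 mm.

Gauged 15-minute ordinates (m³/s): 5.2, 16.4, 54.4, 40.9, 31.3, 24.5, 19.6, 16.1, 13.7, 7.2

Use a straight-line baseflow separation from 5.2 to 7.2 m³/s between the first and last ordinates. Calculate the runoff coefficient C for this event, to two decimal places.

ΣQ_DR = 167.3 m³/s; V = ΣQ_DR·Δt = 1.506 × 10^5 m³.
Runoff depth d = V / A = 26.65 mm.
C = d / P = 26.65 / 40.7 = 0.65.

C ≈ 0.65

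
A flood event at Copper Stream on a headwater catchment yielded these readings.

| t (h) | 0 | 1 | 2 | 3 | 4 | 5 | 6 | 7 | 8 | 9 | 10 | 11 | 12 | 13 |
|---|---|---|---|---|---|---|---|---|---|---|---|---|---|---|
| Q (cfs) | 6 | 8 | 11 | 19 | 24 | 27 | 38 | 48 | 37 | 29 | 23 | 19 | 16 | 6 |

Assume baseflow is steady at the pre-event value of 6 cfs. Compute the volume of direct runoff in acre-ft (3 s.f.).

Direct-runoff ordinates (Q − Q_b): 0.0, 2.0, 5.0, 13.0, 18.0, 21.0, 32.0, 42.0, 31.0, 23.0, 17.0, 13.0, 10.0, 0.0 cfs.
ΣQ_DR = 227.0 cfs.
With Δt = 1 h = 3600 s, V = ΣQ_DR · Δt = 227.0 × 3600 = 8.17 × 10^5 ft³ = 18.8 acre-ft.

V ≈ 18.8 acre-ft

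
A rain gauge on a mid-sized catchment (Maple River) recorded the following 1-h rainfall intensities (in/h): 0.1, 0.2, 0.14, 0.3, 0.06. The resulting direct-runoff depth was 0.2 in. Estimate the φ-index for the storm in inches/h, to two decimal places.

φ ≈ 0.15 in/h

Only the 2 blocks with intensity above φ contribute runoff: 0.2, 0.3 in/h.
Σ(I−φ)·Δt = d  ⇒  (0.2+0.3 − 2φ)·1 = 0.2
φ = (0.5000 − 0.2/1) / 2 = 0.15 in/h.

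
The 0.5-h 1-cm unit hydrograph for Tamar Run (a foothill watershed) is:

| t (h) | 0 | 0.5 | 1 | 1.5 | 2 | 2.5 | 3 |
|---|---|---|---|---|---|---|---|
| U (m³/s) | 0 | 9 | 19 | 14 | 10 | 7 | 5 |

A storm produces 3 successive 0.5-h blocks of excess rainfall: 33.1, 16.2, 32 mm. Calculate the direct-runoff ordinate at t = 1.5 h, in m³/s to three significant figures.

Q ≈ 106 m³/s

By discrete convolution, Q_j = Σ (P_i / 10 mm) · U_{j−i}.
At t = 1.5 h (j=3): Q = (33.1/10)·14 + (16.2/10)·19 + (32/10)·9 = 106 m³/s.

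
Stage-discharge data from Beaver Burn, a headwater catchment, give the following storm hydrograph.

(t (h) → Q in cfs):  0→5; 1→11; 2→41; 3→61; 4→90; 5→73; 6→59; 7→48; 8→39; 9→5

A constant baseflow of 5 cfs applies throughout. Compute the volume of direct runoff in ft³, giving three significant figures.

V ≈ 1.38 × 10^6 ft³

Direct-runoff ordinates (Q − Q_b): 0.0, 6.0, 36.0, 56.0, 85.0, 68.0, 54.0, 43.0, 34.0, 0.0 cfs.
ΣQ_DR = 382.0 cfs.
With Δt = 1 h = 3600 s, V = ΣQ_DR · Δt = 382.0 × 3600 = 1.38 × 10^6 ft³.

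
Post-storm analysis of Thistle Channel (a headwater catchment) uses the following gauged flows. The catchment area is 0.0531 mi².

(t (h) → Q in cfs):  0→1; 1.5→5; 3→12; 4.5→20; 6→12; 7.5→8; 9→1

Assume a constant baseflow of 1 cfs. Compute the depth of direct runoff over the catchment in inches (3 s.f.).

Direct runoff: 0.0, 4.0, 11.0, 19.0, 11.0, 7.0, 0.0 cfs; ΣQ_DR = 52.00 cfs.
V = ΣQ_DR · Δt = 52.00 × 5400 s = 2.808 × 10^5 ft³.
Over A = 0.0531 mi², depth = V / A = 2.28 in.

d ≈ 2.28 in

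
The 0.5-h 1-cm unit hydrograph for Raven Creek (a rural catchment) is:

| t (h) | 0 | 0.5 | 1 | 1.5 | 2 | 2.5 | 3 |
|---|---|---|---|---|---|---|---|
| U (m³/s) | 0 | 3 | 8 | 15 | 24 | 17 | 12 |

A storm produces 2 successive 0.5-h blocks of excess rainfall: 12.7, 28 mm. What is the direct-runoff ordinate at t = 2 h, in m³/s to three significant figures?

By discrete convolution, Q_j = Σ (P_i / 10 mm) · U_{j−i}.
At t = 2 h (j=4): Q = (12.7/10)·24 + (28/10)·15 = 72.5 m³/s.

Q ≈ 72.5 m³/s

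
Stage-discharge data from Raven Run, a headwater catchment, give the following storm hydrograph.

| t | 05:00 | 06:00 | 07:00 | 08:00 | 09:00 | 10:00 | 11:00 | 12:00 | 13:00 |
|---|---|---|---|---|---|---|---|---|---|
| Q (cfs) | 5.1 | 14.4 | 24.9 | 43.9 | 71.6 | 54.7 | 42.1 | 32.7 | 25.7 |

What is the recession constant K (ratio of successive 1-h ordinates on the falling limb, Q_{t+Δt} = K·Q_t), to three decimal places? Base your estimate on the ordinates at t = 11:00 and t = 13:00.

K ≈ 0.781

Using the recession-limb readings at t = 11:00 and t = 13:00: Q falls from 42.1 to 25.7 cfs over 2 intervals.
K = (Q₂/Q₁)^(1/2) = (25.7/42.1)^(1/2) = 0.781.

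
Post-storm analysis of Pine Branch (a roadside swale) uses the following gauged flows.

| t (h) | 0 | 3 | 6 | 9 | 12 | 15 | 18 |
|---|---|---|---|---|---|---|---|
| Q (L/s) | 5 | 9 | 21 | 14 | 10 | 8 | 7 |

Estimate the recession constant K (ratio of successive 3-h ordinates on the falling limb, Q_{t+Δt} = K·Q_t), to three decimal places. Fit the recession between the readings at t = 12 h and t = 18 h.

K ≈ 0.837

Using the recession-limb readings at t = 12 h and t = 18 h: Q falls from 10 to 7 L/s over 2 intervals.
K = (Q₂/Q₁)^(1/2) = (7/10)^(1/2) = 0.837.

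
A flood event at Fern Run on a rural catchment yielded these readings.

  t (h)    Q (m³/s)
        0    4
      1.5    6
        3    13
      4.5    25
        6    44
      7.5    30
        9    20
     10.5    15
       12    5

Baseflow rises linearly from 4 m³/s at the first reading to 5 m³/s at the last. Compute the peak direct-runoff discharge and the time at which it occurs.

Q_p = 39.50 m³/s at t = 6 h

Subtracting baseflow gives direct-runoff ordinates: 0.00, 1.88, 8.75, 20.62, 39.50, 25.38, 15.25, 10.12, 0.00 m³/s.
The maximum is 39.50 m³/s, occurring at the reading for t = 6 h.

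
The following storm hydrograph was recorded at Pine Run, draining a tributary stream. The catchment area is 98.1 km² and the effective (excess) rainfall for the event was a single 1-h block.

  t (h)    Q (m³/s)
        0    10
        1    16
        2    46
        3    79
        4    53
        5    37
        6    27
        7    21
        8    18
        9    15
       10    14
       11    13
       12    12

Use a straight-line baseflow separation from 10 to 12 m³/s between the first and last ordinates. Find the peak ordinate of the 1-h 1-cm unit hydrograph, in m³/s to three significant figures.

Direct runoff: 0.00, 5.83, 35.67, 68.50, 42.33, 26.17, 16.00, 9.83, 6.67, 3.50, 2.33, 1.17, 0.00 m³/s; ΣQ_DR = 218.0 m³/s, peak = 68.50 m³/s.
Runoff depth d = ΣQ_DR·Δt / A = 218.0 × 3600 / (98.1 km²) = 8.000 mm.
The 1-cm UH is the DRH scaled by (10 mm)/d, so U_p = 68.50 × 10/8.000 = 85.6 m³/s.

U_p ≈ 85.6 m³/s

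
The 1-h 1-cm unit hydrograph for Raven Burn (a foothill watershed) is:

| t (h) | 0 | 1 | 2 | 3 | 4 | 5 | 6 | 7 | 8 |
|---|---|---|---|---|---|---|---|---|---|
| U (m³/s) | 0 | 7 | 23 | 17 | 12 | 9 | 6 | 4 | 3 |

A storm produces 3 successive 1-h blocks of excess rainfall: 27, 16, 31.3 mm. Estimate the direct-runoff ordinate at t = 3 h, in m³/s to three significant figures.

By discrete convolution, Q_j = Σ (P_i / 10 mm) · U_{j−i}.
At t = 3 h (j=3): Q = (27/10)·17 + (16/10)·23 + (31.3/10)·7 = 105 m³/s.

Q ≈ 105 m³/s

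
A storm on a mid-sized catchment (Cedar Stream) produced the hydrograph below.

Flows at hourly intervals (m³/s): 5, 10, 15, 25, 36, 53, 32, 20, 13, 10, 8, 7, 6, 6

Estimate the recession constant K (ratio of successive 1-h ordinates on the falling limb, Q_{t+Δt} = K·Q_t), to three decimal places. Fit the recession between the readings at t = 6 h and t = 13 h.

Using the recession-limb readings at t = 6 h and t = 13 h: Q falls from 32 to 6 m³/s over 7 intervals.
K = (Q₂/Q₁)^(1/7) = (6/32)^(1/7) = 0.787.

K ≈ 0.787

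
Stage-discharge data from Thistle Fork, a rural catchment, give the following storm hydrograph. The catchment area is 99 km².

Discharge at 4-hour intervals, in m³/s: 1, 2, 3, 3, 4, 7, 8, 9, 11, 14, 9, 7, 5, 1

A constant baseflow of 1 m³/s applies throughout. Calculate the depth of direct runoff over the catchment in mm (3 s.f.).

Direct runoff: 0.0, 1.0, 2.0, 2.0, 3.0, 6.0, 7.0, 8.0, 10.0, 13.0, 8.0, 6.0, 4.0, 0.0 m³/s; ΣQ_DR = 70.00 m³/s.
V = ΣQ_DR · Δt = 70.00 × 14400 s = 1.008 × 10^6 m³.
Over A = 99 km², depth = V / A = 10.2 mm.

d ≈ 10.2 mm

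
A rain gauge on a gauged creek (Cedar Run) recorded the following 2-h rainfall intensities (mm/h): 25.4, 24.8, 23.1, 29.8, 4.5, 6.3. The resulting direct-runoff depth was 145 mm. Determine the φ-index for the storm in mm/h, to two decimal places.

φ ≈ 7.65 mm/h

Only the 4 blocks with intensity above φ contribute runoff: 25.4, 24.8, 23.1, 29.8 mm/h.
Σ(I−φ)·Δt = d  ⇒  (25.4+24.8+23.1+29.8 − 4φ)·2 = 145
φ = (103.1 − 145/2) / 4 = 7.65 mm/h.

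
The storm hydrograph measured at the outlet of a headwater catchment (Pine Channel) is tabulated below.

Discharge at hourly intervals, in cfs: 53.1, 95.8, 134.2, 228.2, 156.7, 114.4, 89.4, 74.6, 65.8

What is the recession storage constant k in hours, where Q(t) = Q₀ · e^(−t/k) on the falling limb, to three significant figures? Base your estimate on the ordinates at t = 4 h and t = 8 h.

k ≈ 4.61 h

On the falling limb, Q drops from 156.7 to 65.8 cfs between t = 4 h and t = 8 h (Δt = 4 h).
k = −Δt / ln(Q₂/Q₁) = −4 / ln(65.8/156.7) = 4.61 h.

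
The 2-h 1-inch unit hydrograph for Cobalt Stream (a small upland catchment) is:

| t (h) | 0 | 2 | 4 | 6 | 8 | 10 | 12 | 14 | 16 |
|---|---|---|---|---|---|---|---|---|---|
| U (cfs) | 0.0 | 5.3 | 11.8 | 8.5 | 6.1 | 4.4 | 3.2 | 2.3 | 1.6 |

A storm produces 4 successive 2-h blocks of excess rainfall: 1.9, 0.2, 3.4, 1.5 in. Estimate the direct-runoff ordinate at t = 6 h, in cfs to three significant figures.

Q ≈ 36.5 cfs

By discrete convolution, Q_j = Σ (P_i / 1 in) · U_{j−i}.
At t = 6 h (j=3): Q = (1.9/1)·8.5 + (0.2/1)·11.8 + (3.4/1)·5.3 + (1.5/1)·0.0 = 36.5 cfs.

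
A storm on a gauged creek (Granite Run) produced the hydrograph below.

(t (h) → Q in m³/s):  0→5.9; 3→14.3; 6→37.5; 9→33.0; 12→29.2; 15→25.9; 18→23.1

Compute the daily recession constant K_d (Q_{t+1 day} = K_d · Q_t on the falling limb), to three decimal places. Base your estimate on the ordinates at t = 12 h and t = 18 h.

Between t = 12 h and t = 18 h the flow falls from 29.2 to 23.1 m³/s over 2×3 h = 6 h.
Per-interval ratio K = (23.1/29.2)^(1/2) = 0.8894; K_d = K^(24/3) = 0.392.

K_d ≈ 0.392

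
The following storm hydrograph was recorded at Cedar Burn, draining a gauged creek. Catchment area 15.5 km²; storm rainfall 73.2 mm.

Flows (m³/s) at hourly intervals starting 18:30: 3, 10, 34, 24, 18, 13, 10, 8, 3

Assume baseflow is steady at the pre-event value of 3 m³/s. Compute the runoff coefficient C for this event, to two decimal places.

C ≈ 0.30

ΣQ_DR = 96.00 m³/s; V = ΣQ_DR·Δt = 3.456 × 10^5 m³.
Runoff depth d = V / A = 22.30 mm.
C = d / P = 22.30 / 73.2 = 0.30.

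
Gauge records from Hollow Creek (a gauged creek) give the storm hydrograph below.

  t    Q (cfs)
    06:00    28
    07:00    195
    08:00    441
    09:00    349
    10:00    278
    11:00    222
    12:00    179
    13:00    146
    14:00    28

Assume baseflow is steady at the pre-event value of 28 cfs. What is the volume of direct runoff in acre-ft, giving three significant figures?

V ≈ 133 acre-ft

Direct-runoff ordinates (Q − Q_b): 0.0, 167.0, 413.0, 321.0, 250.0, 194.0, 151.0, 118.0, 0.0 cfs.
ΣQ_DR = 1614 cfs.
With Δt = 1 h = 3600 s, V = ΣQ_DR · Δt = 1614 × 3600 = 5.81 × 10^6 ft³ = 133 acre-ft.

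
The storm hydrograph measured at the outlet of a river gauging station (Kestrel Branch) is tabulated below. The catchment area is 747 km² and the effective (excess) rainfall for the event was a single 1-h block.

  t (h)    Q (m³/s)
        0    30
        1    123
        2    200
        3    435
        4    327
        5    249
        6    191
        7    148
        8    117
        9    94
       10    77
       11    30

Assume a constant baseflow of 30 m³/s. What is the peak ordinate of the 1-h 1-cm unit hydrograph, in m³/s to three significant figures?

U_p ≈ 506 m³/s

Direct runoff: 0.0, 93.0, 170.0, 405.0, 297.0, 219.0, 161.0, 118.0, 87.0, 64.0, 47.0, 0.0 m³/s; ΣQ_DR = 1661 m³/s, peak = 405.0 m³/s.
Runoff depth d = ΣQ_DR·Δt / A = 1661 × 3600 / (747 km²) = 8.005 mm.
The 1-cm UH is the DRH scaled by (10 mm)/d, so U_p = 405.0 × 10/8.005 = 506 m³/s.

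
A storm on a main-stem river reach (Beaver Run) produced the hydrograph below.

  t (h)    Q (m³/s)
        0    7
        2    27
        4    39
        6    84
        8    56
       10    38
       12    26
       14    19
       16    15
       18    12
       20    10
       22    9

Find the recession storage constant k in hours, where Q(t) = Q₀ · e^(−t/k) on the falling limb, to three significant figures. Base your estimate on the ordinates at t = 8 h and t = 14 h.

k ≈ 5.55 h

On the falling limb, Q drops from 56 to 19 m³/s between t = 8 h and t = 14 h (Δt = 6 h).
k = −Δt / ln(Q₂/Q₁) = −6 / ln(19/56) = 5.55 h.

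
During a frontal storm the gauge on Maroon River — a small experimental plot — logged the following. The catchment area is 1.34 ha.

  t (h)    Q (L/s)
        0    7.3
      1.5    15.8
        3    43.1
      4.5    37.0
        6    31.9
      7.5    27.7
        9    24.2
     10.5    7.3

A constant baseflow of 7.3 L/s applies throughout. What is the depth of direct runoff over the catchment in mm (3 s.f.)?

Direct runoff: 0.0, 8.5, 35.8, 29.7, 24.6, 20.4, 16.9, 0.0 L/s; ΣQ_DR = 135.9 L/s.
V = ΣQ_DR · Δt = 135.9 × 5400 s = 7.339 × 10^5 L.
Over A = 1.34 ha, depth = V / A = 54.8 mm.

d ≈ 54.8 mm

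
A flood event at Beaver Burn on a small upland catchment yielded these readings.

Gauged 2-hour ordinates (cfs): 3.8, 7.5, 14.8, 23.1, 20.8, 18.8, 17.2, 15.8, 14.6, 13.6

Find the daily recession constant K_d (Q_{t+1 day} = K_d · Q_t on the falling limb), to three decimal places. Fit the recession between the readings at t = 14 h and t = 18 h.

Between t = 14 h and t = 18 h the flow falls from 15.8 to 13.6 cfs over 2×2 h = 4 h.
Per-interval ratio K = (13.6/15.8)^(1/2) = 0.9278; K_d = K^(24/2) = 0.407.

K_d ≈ 0.407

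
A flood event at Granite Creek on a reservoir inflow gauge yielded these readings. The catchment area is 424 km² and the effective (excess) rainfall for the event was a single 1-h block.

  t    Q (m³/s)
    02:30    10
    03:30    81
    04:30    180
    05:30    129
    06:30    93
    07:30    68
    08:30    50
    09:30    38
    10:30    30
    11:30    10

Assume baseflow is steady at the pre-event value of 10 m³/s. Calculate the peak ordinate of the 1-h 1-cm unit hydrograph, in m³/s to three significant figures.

U_p ≈ 340 m³/s

Direct runoff: 0.0, 71.0, 170.0, 119.0, 83.0, 58.0, 40.0, 28.0, 20.0, 0.0 m³/s; ΣQ_DR = 589.0 m³/s, peak = 170.0 m³/s.
Runoff depth d = ΣQ_DR·Δt / A = 589.0 × 3600 / (424 km²) = 5.001 mm.
The 1-cm UH is the DRH scaled by (10 mm)/d, so U_p = 170.0 × 10/5.001 = 340 m³/s.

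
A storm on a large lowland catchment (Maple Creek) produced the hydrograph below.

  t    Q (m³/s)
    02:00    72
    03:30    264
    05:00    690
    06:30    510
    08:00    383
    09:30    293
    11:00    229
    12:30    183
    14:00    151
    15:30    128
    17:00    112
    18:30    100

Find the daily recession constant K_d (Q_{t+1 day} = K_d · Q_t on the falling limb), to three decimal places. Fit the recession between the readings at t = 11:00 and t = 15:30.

Between t = 11:00 and t = 15:30 the flow falls from 229 to 128 m³/s over 3×1.5 h = 4.5 h.
Per-interval ratio K = (128/229)^(1/3) = 0.8237; K_d = K^(24/1.5) = 0.045.

K_d ≈ 0.045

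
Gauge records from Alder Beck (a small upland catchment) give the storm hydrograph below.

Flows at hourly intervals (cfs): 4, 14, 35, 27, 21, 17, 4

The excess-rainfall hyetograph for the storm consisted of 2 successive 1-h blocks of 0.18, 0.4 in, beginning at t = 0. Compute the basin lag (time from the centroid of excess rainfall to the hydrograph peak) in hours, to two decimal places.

Centroid of excess rainfall: t_c = Σ P_i·t̄_i / ΣP_i = 1.1897 h (block centres at 0.5, 1.5 h).
Hydrograph peak occurs at t = 2 h, so basin lag t_L = 2 − 1.1897 = 0.81 h.

t_L ≈ 0.81 h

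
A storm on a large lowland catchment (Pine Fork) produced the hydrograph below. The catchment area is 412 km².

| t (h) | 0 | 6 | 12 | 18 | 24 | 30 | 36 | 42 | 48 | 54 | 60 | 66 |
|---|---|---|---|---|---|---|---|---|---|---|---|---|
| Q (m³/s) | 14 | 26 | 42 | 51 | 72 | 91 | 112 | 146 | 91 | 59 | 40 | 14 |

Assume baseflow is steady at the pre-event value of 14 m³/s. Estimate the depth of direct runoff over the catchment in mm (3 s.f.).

d ≈ 30.9 mm

Direct runoff: 0.0, 12.0, 28.0, 37.0, 58.0, 77.0, 98.0, 132.0, 77.0, 45.0, 26.0, 0.0 m³/s; ΣQ_DR = 590.0 m³/s.
V = ΣQ_DR · Δt = 590.0 × 21600 s = 1.274 × 10^7 m³.
Over A = 412 km², depth = V / A = 30.9 mm.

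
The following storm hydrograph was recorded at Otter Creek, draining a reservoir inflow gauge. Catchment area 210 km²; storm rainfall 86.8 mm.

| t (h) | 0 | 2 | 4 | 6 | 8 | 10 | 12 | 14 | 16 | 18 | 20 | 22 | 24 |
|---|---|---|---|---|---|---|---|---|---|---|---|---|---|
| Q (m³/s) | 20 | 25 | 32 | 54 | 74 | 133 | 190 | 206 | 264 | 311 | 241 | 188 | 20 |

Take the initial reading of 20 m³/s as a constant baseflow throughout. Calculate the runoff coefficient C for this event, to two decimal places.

C ≈ 0.59

ΣQ_DR = 1498 m³/s; V = ΣQ_DR·Δt = 1.079 × 10^7 m³.
Runoff depth d = V / A = 51.36 mm.
C = d / P = 51.36 / 86.8 = 0.59.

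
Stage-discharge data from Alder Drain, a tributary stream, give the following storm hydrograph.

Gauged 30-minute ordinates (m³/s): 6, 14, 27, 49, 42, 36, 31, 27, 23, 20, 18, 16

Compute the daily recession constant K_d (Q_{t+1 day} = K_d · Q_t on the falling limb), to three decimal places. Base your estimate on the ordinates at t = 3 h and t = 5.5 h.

K_d ≈ 0.002

Between t = 3 h and t = 5.5 h the flow falls from 31 to 16 m³/s over 5×0.5 h = 2.5 h.
Per-interval ratio K = (16/31)^(1/5) = 0.8761; K_d = K^(24/0.5) = 0.002.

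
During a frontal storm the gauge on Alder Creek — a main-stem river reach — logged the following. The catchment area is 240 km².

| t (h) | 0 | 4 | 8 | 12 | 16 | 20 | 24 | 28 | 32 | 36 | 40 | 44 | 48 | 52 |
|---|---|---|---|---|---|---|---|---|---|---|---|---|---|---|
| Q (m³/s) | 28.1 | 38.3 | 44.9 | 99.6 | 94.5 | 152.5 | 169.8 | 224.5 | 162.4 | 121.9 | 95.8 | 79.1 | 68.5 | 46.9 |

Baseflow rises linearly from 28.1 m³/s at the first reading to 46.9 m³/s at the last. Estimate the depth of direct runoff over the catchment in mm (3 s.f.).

Direct runoff: 0.00, 8.75, 13.91, 67.16, 60.62, 117.17, 133.02, 186.28, 122.73, 80.78, 53.24, 35.09, 23.05, 0.00 m³/s; ΣQ_DR = 901.8 m³/s.
V = ΣQ_DR · Δt = 901.8 × 14400 s = 1.299 × 10^7 m³.
Over A = 240 km², depth = V / A = 54.1 mm.

d ≈ 54.1 mm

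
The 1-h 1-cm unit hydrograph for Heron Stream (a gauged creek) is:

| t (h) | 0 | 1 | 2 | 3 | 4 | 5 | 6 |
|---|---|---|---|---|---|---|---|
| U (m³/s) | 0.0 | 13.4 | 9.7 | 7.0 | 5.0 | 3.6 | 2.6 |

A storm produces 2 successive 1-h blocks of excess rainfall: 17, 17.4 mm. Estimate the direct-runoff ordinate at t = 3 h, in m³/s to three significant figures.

Q ≈ 28.8 m³/s

By discrete convolution, Q_j = Σ (P_i / 10 mm) · U_{j−i}.
At t = 3 h (j=3): Q = (17/10)·7.0 + (17.4/10)·9.7 = 28.8 m³/s.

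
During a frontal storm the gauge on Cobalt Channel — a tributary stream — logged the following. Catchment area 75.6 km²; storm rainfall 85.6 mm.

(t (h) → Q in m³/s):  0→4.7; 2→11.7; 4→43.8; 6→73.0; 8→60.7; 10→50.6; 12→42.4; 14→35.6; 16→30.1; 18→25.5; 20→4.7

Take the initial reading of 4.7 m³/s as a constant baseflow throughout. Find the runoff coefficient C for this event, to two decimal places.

C ≈ 0.37

ΣQ_DR = 331.1 m³/s; V = ΣQ_DR·Δt = 2.384 × 10^6 m³.
Runoff depth d = V / A = 31.53 mm.
C = d / P = 31.53 / 85.6 = 0.37.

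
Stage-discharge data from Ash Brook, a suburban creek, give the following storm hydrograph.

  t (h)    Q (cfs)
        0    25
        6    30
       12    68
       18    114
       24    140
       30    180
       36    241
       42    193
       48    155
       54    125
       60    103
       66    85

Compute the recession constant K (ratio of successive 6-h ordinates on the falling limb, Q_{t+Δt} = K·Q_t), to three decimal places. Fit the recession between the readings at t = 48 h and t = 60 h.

K ≈ 0.815

Using the recession-limb readings at t = 48 h and t = 60 h: Q falls from 155 to 103 cfs over 2 intervals.
K = (Q₂/Q₁)^(1/2) = (103/155)^(1/2) = 0.815.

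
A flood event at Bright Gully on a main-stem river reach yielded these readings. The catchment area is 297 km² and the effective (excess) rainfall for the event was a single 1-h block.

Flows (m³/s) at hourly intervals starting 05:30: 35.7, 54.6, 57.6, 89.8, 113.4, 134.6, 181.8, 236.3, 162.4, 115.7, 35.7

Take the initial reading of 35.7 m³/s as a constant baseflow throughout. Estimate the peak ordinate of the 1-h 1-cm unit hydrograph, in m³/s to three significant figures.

Direct runoff: 0.0, 18.9, 21.9, 54.1, 77.7, 98.9, 146.1, 200.6, 126.7, 80.0, 0.0 m³/s; ΣQ_DR = 824.9 m³/s, peak = 200.6 m³/s.
Runoff depth d = ΣQ_DR·Δt / A = 824.9 × 3600 / (297 km²) = 9.999 mm.
The 1-cm UH is the DRH scaled by (10 mm)/d, so U_p = 200.6 × 10/9.999 = 201 m³/s.

U_p ≈ 201 m³/s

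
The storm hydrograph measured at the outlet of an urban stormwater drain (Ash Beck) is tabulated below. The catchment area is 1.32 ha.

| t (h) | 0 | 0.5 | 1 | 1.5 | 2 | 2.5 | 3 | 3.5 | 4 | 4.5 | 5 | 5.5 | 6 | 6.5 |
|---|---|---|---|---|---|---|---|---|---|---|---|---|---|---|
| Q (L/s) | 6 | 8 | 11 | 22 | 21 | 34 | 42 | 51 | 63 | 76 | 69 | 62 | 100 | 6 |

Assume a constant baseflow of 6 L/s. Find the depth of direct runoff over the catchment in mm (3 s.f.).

Direct runoff: 0.0, 2.0, 5.0, 16.0, 15.0, 28.0, 36.0, 45.0, 57.0, 70.0, 63.0, 56.0, 94.0, 0.0 L/s; ΣQ_DR = 487.0 L/s.
V = ΣQ_DR · Δt = 487.0 × 1800 s = 8.766 × 10^5 L.
Over A = 1.32 ha, depth = V / A = 66.4 mm.

d ≈ 66.4 mm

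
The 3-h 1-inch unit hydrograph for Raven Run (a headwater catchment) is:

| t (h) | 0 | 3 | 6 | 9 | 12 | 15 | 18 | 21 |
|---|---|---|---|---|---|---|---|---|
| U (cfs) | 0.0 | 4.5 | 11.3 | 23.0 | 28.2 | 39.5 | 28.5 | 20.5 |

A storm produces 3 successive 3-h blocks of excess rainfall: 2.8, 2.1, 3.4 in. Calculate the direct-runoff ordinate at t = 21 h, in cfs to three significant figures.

Q ≈ 252 cfs

By discrete convolution, Q_j = Σ (P_i / 1 in) · U_{j−i}.
At t = 21 h (j=7): Q = (2.8/1)·20.5 + (2.1/1)·28.5 + (3.4/1)·39.5 = 252 cfs.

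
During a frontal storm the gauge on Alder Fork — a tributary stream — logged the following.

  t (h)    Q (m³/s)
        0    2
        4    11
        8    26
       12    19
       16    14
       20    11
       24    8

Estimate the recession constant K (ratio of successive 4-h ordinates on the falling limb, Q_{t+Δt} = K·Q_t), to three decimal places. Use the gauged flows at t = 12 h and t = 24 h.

K ≈ 0.750

Using the recession-limb readings at t = 12 h and t = 24 h: Q falls from 19 to 8 m³/s over 3 intervals.
K = (Q₂/Q₁)^(1/3) = (8/19)^(1/3) = 0.750.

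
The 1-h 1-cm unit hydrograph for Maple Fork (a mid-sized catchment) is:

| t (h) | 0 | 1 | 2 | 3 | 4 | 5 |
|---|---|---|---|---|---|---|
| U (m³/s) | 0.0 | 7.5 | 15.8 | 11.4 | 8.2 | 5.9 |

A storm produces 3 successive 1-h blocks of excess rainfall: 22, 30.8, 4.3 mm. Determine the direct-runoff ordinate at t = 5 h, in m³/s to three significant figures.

Q ≈ 43.1 m³/s

By discrete convolution, Q_j = Σ (P_i / 10 mm) · U_{j−i}.
At t = 5 h (j=5): Q = (22/10)·5.9 + (30.8/10)·8.2 + (4.3/10)·11.4 = 43.1 m³/s.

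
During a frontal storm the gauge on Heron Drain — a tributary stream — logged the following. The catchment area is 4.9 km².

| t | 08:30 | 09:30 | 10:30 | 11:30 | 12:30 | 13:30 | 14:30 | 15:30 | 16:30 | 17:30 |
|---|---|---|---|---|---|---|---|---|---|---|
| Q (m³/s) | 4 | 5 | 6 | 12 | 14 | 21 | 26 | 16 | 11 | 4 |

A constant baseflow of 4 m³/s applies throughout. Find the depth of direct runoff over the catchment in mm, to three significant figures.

d ≈ 58.0 mm

Direct runoff: 0.0, 1.0, 2.0, 8.0, 10.0, 17.0, 22.0, 12.0, 7.0, 0.0 m³/s; ΣQ_DR = 79.00 m³/s.
V = ΣQ_DR · Δt = 79.00 × 3600 s = 2.844 × 10^5 m³.
Over A = 4.9 km², depth = V / A = 58.0 mm.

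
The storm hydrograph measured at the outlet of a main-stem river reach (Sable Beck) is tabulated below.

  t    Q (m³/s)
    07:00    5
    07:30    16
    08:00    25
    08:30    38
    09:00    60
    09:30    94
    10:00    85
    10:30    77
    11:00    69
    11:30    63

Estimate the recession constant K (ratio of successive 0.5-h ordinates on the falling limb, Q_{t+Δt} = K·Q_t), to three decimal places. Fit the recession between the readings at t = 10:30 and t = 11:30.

K ≈ 0.905

Using the recession-limb readings at t = 10:30 and t = 11:30: Q falls from 77 to 63 m³/s over 2 intervals.
K = (Q₂/Q₁)^(1/2) = (63/77)^(1/2) = 0.905.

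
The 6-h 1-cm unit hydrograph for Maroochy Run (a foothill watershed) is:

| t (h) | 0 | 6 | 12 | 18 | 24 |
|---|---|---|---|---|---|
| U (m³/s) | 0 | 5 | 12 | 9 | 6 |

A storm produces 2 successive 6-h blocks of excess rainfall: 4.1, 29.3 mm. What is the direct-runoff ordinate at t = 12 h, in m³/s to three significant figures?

By discrete convolution, Q_j = Σ (P_i / 10 mm) · U_{j−i}.
At t = 12 h (j=2): Q = (4.1/10)·12 + (29.3/10)·5 = 19.6 m³/s.

Q ≈ 19.6 m³/s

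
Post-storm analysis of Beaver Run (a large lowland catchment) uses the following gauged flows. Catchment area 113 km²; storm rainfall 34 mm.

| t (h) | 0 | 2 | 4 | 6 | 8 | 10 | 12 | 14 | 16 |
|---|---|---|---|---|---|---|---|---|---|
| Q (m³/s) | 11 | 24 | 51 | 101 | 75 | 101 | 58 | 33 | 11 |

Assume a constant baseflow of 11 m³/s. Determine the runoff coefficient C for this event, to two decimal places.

C ≈ 0.69

ΣQ_DR = 366.0 m³/s; V = ΣQ_DR·Δt = 2.635 × 10^6 m³.
Runoff depth d = V / A = 23.32 mm.
C = d / P = 23.32 / 34 = 0.69.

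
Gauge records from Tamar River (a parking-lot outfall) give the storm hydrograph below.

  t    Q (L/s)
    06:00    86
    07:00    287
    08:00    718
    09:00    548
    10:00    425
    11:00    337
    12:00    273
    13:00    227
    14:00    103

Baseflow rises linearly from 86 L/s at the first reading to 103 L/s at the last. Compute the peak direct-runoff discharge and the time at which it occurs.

Q_p = 627.75 L/s at t = 08:00

Subtracting baseflow gives direct-runoff ordinates: 0.00, 198.88, 627.75, 455.62, 330.50, 240.38, 174.25, 126.12, 0.00 L/s.
The maximum is 627.75 L/s, occurring at the reading for t = 08:00.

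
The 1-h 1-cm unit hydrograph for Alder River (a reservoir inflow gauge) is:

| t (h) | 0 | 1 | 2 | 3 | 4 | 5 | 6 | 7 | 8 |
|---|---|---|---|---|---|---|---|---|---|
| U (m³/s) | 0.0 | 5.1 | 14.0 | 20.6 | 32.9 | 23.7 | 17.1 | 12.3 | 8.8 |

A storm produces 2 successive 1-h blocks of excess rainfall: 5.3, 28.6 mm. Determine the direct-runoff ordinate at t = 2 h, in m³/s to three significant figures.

By discrete convolution, Q_j = Σ (P_i / 10 mm) · U_{j−i}.
At t = 2 h (j=2): Q = (5.3/10)·14.0 + (28.6/10)·5.1 = 22.0 m³/s.

Q ≈ 22.0 m³/s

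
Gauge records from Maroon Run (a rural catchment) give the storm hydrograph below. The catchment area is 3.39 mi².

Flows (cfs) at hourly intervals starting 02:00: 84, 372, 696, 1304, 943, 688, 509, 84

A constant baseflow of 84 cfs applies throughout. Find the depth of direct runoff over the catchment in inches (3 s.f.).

Direct runoff: 0.0, 288.0, 612.0, 1220.0, 859.0, 604.0, 425.0, 0.0 cfs; ΣQ_DR = 4008 cfs.
V = ΣQ_DR · Δt = 4008 × 3600 s = 1.443 × 10^7 ft³.
Over A = 3.39 mi², depth = V / A = 1.83 in.

d ≈ 1.83 in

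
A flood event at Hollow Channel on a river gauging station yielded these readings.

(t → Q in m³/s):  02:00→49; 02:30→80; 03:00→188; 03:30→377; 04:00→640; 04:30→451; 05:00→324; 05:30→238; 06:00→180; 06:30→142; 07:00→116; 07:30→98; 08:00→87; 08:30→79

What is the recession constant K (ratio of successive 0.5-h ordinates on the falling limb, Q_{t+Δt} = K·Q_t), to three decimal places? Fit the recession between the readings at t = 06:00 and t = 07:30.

K ≈ 0.817

Using the recession-limb readings at t = 06:00 and t = 07:30: Q falls from 180 to 98 m³/s over 3 intervals.
K = (Q₂/Q₁)^(1/3) = (98/180)^(1/3) = 0.817.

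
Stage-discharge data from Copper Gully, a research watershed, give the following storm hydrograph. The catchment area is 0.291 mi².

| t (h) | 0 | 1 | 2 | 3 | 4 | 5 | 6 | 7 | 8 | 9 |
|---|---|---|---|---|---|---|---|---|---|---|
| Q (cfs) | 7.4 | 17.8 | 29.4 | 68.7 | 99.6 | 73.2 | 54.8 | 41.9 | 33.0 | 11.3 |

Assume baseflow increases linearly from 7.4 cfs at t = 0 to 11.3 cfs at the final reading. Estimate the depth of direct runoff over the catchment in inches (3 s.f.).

d ≈ 1.83 in

Direct runoff: 0.00, 9.97, 21.13, 60.00, 90.47, 63.63, 44.80, 31.47, 22.13, 0.00 cfs; ΣQ_DR = 343.6 cfs.
V = ΣQ_DR · Δt = 343.6 × 3600 s = 1.237 × 10^6 ft³.
Over A = 0.291 mi², depth = V / A = 1.83 in.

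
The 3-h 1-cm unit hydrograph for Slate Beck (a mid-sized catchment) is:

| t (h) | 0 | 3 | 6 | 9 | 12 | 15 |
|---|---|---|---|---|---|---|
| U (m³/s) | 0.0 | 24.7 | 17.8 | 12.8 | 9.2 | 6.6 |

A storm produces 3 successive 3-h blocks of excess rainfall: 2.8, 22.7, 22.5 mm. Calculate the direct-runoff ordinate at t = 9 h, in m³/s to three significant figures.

Q ≈ 99.6 m³/s

By discrete convolution, Q_j = Σ (P_i / 10 mm) · U_{j−i}.
At t = 9 h (j=3): Q = (2.8/10)·12.8 + (22.7/10)·17.8 + (22.5/10)·24.7 = 99.6 m³/s.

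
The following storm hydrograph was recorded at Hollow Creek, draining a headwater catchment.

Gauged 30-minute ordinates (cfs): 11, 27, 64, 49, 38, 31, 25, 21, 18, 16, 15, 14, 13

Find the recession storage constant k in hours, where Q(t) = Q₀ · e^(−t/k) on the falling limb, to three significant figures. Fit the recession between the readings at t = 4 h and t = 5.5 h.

On the falling limb, Q drops from 18 to 14 cfs between t = 4 h and t = 5.5 h (Δt = 1.5 h).
k = −Δt / ln(Q₂/Q₁) = −1.5 / ln(14/18) = 5.97 h.

k ≈ 5.97 h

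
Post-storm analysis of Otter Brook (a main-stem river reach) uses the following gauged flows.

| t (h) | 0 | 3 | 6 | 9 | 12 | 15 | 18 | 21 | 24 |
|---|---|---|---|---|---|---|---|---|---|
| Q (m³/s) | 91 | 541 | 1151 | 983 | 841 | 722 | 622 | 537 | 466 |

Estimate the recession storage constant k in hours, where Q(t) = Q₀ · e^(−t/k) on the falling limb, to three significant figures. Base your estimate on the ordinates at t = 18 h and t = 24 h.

On the falling limb, Q drops from 622 to 466 m³/s between t = 18 h and t = 24 h (Δt = 6 h).
k = −Δt / ln(Q₂/Q₁) = −6 / ln(466/622) = 20.8 h.

k ≈ 20.8 h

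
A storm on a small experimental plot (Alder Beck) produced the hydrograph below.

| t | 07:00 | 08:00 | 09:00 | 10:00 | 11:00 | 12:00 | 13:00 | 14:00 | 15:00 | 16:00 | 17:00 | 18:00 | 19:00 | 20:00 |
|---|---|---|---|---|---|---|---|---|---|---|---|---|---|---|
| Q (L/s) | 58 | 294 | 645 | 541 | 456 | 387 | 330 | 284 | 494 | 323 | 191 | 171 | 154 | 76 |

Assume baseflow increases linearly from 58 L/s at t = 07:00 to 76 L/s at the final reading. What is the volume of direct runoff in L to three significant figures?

Direct-runoff ordinates (Q − Q_b): 0.00, 234.62, 584.23, 478.85, 392.46, 322.08, 263.69, 216.31, 424.92, 252.54, 119.15, 97.77, 79.38, 0.00 L/s.
ΣQ_DR = 3466 L/s.
With Δt = 1 h = 3600 s, V = ΣQ_DR · Δt = 3466 × 3600 = 1.25 × 10^7 L.

V ≈ 1.25 × 10^7 L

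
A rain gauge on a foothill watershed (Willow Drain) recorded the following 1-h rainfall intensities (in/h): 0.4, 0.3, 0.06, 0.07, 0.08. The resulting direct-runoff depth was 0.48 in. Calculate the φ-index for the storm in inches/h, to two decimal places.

φ ≈ 0.11 in/h

Only the 2 blocks with intensity above φ contribute runoff: 0.4, 0.3 in/h.
Σ(I−φ)·Δt = d  ⇒  (0.4+0.3 − 2φ)·1 = 0.48
φ = (0.7000 − 0.48/1) / 2 = 0.11 in/h.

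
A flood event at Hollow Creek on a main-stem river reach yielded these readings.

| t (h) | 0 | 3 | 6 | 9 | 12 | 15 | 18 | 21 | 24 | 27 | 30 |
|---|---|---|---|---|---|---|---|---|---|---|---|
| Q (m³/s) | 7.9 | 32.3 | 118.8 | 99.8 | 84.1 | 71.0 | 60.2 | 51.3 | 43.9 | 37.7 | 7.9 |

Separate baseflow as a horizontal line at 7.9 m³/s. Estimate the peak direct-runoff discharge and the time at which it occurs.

Subtracting baseflow gives direct-runoff ordinates: 0.0, 24.4, 110.9, 91.9, 76.2, 63.1, 52.3, 43.4, 36.0, 29.8, 0.0 m³/s.
The maximum is 110.9 m³/s, occurring at the reading for t = 6 h.

Q_p = 110.9 m³/s at t = 6 h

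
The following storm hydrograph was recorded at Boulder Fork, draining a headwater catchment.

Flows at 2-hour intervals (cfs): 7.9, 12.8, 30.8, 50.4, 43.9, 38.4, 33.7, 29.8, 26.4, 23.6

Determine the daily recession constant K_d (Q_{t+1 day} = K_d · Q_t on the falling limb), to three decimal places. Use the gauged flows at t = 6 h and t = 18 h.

Between t = 6 h and t = 18 h the flow falls from 50.4 to 23.6 cfs over 6×2 h = 12 h.
Per-interval ratio K = (23.6/50.4)^(1/6) = 0.8812; K_d = K^(24/2) = 0.219.

K_d ≈ 0.219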